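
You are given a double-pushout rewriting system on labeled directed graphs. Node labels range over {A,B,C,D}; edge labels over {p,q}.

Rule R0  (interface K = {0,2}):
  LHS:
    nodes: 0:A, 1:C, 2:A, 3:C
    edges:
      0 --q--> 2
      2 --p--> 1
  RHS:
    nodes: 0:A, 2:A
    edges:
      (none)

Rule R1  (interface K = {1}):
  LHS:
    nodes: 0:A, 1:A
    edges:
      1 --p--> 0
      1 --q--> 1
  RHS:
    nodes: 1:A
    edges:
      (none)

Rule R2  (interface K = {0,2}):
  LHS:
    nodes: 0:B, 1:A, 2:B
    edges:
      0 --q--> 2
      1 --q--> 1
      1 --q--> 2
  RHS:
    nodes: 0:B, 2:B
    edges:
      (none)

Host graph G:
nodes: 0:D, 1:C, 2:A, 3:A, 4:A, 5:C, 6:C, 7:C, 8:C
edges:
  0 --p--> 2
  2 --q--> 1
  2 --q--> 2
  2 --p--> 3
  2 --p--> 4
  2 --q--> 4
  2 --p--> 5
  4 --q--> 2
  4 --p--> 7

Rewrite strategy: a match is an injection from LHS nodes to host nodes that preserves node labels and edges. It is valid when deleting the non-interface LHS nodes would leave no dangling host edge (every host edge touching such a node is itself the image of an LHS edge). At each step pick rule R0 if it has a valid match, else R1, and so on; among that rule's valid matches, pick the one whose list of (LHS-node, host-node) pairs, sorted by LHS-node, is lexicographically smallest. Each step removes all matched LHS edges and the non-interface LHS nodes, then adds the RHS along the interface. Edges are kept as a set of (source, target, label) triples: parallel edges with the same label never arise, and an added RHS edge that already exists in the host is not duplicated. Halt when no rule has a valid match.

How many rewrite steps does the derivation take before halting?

Answer: 3

Rewrite trace:
start.  V:9 E:9  edges: 0-p->2 2-q->1 2-q->2 2-p->3 2-p->4 2-q->4 2-p->5 4-q->2 4-p->7
1. fire R0 via {0↦2, 1↦7, 2↦4, 3↦6}  →  V:7 E:7  edges: 0-p->2 2-q->1 2-q->2 2-p->3 2-p->4 2-p->5 4-q->2
2. fire R0 via {0↦4, 1↦5, 2↦2, 3↦8}  →  V:5 E:5  edges: 0-p->2 2-q->1 2-q->2 2-p->3 2-p->4
3. fire R1 via {0↦3, 1↦2}  →  V:4 E:3  edges: 0-p->2 2-q->1 2-p->4
normal form: no rule applies after step 3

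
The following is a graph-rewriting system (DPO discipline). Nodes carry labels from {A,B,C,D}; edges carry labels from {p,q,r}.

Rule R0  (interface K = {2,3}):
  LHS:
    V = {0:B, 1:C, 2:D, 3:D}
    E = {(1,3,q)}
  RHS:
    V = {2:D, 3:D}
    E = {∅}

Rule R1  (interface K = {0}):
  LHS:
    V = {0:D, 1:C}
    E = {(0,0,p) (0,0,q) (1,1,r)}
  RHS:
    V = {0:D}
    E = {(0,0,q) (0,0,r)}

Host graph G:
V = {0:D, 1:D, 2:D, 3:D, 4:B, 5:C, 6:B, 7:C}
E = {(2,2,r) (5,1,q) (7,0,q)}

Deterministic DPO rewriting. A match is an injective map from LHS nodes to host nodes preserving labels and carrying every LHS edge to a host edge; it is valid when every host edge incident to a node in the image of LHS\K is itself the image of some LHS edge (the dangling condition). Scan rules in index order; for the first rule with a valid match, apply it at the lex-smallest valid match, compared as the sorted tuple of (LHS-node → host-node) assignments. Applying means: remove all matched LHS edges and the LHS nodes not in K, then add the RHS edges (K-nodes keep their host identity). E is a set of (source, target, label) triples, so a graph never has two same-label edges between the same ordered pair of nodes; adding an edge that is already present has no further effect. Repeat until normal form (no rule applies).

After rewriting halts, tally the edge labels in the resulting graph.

Answer: r:1

Derivation:
initial: |V|=8 |E|=3  E = 2-r->2 5-q->1 7-q->0
step 1: apply R0 at {0↦4, 1↦5, 2↦0, 3↦1}  → |V|=6 |E|=2  E = 2-r->2 7-q->0
step 2: apply R0 at {0↦6, 1↦7, 2↦1, 3↦0}  → |V|=4 |E|=1  E = 2-r->2
halt: no rule applies after step 2
NF edges: [(2, 2, 'r')]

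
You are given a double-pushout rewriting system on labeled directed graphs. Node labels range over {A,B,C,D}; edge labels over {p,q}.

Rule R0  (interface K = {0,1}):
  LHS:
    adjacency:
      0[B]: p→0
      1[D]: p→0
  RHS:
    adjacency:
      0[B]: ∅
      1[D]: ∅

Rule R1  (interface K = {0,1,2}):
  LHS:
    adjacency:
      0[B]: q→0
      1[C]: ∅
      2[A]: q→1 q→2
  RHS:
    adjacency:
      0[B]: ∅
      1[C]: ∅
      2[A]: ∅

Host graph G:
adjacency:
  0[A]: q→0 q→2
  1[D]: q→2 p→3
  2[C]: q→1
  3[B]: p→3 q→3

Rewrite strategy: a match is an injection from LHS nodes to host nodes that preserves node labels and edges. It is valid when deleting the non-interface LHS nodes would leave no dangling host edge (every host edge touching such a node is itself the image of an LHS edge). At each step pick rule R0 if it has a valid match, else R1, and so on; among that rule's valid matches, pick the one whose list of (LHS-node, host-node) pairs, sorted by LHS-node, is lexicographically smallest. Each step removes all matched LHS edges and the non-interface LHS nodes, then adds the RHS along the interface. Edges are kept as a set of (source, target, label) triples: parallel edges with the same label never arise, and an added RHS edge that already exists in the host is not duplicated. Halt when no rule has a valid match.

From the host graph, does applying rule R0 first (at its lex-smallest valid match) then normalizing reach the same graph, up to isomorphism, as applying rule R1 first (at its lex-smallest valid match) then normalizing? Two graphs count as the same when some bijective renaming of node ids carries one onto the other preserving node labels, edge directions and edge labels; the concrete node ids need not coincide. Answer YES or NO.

branch R0-first: apply at {0↦3, 1↦1} → |E|=5, then 1 more step(s) → NF |V|=4 |E|=2 V={0:A, 1:D, 2:C, 3:B} E=1-q->2 2-q->1
branch R1-first: apply at {0↦3, 1↦2, 2↦0} → |E|=4, then 1 more step(s) → NF |V|=4 |E|=2 V={0:A, 1:D, 2:C, 3:B} E=1-q->2 2-q->1
graphs isomorphic (equal up to label-preserving node renaming)

Answer: YES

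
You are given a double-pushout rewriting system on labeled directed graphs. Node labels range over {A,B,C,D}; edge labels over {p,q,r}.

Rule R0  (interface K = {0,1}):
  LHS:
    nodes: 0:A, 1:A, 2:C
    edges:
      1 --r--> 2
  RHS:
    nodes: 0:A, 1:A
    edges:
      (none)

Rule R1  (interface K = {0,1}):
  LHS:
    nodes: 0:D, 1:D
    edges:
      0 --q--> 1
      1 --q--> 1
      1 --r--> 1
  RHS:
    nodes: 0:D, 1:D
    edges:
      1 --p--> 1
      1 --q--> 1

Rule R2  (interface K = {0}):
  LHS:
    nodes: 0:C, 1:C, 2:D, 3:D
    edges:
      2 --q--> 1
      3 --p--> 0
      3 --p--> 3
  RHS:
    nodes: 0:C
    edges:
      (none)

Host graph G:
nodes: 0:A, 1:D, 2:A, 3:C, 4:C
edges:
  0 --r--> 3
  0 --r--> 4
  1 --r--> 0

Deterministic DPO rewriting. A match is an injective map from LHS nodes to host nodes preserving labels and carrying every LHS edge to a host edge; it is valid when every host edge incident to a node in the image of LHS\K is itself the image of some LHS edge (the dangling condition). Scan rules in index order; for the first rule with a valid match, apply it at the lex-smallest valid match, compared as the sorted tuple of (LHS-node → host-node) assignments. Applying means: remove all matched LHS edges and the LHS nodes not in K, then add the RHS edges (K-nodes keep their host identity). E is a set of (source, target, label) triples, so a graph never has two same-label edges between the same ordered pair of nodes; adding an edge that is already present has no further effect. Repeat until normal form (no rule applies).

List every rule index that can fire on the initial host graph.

Answer: [R0]

Derivation:
R0: 2 valid matches — {0↦2, 1↦0, 2↦3}, {0↦2, 1↦0, 2↦4}
R1: no valid match — LHS pattern not found
R2: no valid match — LHS pattern not found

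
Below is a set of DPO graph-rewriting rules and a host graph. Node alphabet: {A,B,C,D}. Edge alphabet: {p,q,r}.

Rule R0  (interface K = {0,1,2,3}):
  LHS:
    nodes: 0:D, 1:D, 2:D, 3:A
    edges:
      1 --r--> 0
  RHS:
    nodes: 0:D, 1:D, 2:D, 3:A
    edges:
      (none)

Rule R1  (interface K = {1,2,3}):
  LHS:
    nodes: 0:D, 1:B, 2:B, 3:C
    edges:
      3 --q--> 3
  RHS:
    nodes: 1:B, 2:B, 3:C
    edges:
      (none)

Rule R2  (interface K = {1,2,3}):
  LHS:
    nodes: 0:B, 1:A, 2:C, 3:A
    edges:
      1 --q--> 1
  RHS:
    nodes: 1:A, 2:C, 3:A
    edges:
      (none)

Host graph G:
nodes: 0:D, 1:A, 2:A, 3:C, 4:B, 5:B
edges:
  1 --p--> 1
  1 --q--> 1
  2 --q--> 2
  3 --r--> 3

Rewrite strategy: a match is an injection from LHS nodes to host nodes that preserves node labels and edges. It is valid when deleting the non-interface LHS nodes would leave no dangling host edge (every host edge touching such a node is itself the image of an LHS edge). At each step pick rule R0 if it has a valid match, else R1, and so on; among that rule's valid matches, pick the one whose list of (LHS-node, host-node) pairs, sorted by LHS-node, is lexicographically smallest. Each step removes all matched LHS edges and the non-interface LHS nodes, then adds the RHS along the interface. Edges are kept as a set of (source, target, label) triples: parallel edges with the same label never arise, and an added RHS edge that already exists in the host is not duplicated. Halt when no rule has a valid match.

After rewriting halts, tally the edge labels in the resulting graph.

Answer: p:1 r:1

Steps:
[0] host  ⇒  6 nodes, 4 edges  {1-p->1 1-q->1 2-q->2 3-r->3}
[1] R2 @ {0↦4, 1↦1, 2↦3, 3↦2}  ⇒  5 nodes, 3 edges  {1-p->1 2-q->2 3-r->3}
[2] R2 @ {0↦5, 1↦2, 2↦3, 3↦1}  ⇒  4 nodes, 2 edges  {1-p->1 3-r->3}
normal form: no rule applies after step 2
NF edges: [(1, 1, 'p'), (3, 3, 'r')]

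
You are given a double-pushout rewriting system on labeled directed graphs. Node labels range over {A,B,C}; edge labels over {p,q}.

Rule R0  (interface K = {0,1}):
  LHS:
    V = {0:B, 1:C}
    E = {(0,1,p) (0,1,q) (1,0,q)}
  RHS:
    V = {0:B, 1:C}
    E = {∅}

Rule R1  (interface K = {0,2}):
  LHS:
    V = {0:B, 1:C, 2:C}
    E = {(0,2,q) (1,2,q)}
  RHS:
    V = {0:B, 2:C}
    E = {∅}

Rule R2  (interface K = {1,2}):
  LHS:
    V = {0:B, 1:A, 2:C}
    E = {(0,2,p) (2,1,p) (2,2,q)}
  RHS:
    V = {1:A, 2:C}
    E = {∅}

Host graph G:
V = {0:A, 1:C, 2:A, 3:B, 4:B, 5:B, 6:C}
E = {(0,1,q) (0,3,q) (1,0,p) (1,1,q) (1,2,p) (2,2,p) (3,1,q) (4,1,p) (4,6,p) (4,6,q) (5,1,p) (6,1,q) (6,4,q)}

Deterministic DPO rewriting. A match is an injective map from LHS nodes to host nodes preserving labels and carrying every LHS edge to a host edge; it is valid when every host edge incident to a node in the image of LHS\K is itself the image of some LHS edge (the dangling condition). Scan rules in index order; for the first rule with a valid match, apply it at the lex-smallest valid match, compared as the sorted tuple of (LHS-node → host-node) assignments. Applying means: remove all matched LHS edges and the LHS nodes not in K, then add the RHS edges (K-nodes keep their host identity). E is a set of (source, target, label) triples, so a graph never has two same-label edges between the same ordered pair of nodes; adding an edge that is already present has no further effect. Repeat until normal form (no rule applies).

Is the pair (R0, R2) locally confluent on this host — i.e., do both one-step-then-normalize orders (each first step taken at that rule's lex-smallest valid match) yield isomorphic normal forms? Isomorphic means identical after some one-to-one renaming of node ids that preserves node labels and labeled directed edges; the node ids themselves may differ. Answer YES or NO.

Answer: YES

Steps:
branch R0-first: apply at {0↦4, 1↦6} → |E|=10, then 2 more step(s) → NF |V|=5 |E|=5 V={0:A, 1:C, 2:A, 3:B, 5:B} E=0-q->1 0-q->3 1-p->2 2-p->2 5-p->1
branch R2-first: apply at {0↦5, 1↦0, 2↦1} → |E|=10, then 2 more step(s) → NF |V|=5 |E|=5 V={0:A, 1:C, 2:A, 3:B, 4:B} E=0-q->1 0-q->3 1-p->2 2-p->2 4-p->1
graphs isomorphic (equal up to label-preserving node renaming)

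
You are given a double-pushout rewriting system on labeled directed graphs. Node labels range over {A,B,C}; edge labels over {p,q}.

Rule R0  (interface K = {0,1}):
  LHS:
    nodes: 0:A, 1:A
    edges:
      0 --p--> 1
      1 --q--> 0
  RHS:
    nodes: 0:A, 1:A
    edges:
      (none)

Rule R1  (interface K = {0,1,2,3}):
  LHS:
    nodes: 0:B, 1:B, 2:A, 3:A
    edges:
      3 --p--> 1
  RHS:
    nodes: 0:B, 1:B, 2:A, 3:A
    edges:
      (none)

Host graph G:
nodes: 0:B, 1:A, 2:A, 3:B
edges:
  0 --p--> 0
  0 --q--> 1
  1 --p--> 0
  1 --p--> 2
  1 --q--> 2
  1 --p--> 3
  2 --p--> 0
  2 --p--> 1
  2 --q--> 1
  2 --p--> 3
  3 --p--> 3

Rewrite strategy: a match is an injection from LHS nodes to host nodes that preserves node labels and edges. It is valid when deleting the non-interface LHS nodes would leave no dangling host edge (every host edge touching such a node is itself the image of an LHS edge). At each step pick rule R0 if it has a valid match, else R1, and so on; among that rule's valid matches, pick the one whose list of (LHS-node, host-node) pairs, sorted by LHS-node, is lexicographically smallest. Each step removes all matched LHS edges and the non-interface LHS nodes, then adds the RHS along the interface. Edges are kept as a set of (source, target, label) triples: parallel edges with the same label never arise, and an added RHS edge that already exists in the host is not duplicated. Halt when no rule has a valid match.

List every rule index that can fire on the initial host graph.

Answer: [R0,R1]

Derivation:
R0: 2 valid matches — {0↦1, 1↦2}, {0↦2, 1↦1}
R1: 4 valid matches — {0↦0, 1↦3, 2↦1, 3↦2}, {0↦0, 1↦3, 2↦2, 3↦1}, {0↦3, 1↦0, 2↦1, 3↦2} (+1 more)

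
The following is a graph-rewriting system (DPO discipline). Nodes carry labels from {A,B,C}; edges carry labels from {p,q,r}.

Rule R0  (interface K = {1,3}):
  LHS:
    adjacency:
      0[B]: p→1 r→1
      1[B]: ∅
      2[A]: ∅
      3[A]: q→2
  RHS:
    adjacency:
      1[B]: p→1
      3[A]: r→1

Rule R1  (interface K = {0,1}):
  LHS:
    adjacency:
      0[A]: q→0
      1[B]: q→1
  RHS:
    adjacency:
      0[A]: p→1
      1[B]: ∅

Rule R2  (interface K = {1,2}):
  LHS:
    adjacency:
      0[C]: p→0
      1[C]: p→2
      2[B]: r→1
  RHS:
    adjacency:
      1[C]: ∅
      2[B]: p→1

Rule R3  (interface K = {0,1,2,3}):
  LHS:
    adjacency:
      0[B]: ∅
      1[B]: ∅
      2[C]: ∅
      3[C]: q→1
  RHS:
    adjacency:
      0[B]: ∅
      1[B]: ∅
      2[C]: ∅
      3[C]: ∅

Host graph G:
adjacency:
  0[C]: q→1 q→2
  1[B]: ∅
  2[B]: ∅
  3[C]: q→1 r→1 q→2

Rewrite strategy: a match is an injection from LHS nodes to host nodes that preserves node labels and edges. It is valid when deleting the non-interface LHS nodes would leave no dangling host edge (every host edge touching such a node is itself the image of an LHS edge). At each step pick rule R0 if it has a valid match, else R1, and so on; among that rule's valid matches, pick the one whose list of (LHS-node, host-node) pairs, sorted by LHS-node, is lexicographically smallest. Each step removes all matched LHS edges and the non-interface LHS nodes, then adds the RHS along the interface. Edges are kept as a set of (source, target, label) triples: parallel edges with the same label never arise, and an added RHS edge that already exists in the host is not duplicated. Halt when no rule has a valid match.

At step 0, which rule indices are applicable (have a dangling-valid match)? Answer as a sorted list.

Answer: [R3]

Rewrite trace:
R0: no valid match — LHS pattern not found
R1: no valid match — LHS pattern not found
R2: no valid match — LHS pattern not found
R3: 4 valid matches — {0↦1, 1↦2, 2↦0, 3↦3}, {0↦1, 1↦2, 2↦3, 3↦0}, {0↦2, 1↦1, 2↦0, 3↦3} (+1 more)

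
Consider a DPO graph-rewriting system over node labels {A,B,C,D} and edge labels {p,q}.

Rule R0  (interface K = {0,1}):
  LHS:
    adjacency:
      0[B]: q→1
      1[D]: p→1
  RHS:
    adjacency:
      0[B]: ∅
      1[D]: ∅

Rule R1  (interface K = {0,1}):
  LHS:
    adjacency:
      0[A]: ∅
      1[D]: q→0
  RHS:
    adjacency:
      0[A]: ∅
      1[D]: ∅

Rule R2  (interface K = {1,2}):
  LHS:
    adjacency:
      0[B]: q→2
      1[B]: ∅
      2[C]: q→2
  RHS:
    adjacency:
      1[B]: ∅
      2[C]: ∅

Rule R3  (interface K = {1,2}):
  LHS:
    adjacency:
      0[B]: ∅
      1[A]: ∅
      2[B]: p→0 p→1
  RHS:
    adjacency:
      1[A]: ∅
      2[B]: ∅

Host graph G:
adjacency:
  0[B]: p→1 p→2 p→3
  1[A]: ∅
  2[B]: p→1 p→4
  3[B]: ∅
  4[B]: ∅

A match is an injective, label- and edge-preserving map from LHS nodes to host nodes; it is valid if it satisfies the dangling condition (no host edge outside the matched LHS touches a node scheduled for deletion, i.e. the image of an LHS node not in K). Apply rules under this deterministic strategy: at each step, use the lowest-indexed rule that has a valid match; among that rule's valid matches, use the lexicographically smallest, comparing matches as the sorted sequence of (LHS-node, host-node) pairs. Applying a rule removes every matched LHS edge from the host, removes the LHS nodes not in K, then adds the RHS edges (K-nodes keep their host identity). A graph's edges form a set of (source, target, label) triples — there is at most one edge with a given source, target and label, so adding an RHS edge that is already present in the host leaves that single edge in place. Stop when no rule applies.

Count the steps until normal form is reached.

start.  V:5 E:5  edges: 0-p->1 0-p->2 0-p->3 2-p->1 2-p->4
1. fire R3 via {0↦3, 1↦1, 2↦0}  →  V:4 E:3  edges: 0-p->2 2-p->1 2-p->4
2. fire R3 via {0↦4, 1↦1, 2↦2}  →  V:3 E:1  edges: 0-p->2
halt: no rule applies after step 2

Answer: 2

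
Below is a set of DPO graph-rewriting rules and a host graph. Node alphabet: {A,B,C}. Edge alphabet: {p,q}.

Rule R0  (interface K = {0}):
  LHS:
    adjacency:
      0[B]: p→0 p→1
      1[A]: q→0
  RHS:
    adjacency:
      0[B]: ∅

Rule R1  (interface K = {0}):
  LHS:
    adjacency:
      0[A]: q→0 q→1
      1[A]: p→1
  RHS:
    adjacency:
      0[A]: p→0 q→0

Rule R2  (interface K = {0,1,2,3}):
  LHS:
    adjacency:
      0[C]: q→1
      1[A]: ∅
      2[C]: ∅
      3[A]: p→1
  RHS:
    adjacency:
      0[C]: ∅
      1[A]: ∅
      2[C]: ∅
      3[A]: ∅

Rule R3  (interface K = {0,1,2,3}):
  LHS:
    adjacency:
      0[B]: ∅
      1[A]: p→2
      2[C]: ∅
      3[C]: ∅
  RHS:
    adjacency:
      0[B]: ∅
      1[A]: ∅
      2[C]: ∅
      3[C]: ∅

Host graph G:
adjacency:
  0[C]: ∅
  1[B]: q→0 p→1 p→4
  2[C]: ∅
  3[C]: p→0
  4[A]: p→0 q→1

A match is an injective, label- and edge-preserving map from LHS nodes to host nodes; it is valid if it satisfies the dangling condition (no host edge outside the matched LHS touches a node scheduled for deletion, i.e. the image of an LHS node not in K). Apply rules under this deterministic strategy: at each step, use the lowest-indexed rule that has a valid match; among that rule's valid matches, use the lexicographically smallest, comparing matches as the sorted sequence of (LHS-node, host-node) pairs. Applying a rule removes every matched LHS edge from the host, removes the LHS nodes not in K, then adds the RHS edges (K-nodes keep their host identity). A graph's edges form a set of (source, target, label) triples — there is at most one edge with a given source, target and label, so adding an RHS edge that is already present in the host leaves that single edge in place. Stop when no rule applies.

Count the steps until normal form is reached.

Answer: 2

Derivation:
start.  V:5 E:6  edges: 1-q->0 1-p->1 1-p->4 3-p->0 4-p->0 4-q->1
1. fire R3 via {0↦1, 1↦4, 2↦0, 3↦2}  →  V:5 E:5  edges: 1-q->0 1-p->1 1-p->4 3-p->0 4-q->1
2. fire R0 via {0↦1, 1↦4}  →  V:4 E:2  edges: 1-q->0 3-p->0
final graph: no rule applies after step 2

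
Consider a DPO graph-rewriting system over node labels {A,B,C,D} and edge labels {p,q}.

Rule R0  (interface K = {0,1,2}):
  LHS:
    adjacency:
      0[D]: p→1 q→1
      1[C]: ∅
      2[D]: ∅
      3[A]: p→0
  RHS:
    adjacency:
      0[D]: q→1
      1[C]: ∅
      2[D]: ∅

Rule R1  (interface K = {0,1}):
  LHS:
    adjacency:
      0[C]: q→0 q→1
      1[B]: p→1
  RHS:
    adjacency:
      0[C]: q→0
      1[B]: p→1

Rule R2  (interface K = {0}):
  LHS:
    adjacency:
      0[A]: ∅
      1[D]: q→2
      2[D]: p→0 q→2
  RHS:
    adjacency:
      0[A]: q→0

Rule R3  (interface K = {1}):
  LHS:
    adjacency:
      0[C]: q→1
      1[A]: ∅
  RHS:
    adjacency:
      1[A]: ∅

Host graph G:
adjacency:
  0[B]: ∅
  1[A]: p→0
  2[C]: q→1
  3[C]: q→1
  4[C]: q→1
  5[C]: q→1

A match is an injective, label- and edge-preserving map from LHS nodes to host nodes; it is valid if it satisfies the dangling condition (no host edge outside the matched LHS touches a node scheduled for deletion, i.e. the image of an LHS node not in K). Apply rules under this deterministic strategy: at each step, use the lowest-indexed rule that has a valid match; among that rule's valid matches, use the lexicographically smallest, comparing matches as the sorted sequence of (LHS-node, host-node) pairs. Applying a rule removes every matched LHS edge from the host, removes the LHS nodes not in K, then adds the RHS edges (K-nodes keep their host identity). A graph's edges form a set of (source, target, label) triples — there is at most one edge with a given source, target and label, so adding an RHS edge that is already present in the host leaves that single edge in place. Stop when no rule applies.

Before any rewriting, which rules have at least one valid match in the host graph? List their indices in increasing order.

Answer: [R3]

Rewrite trace:
R0: no valid match — LHS pattern not found
R1: no valid match — LHS pattern not found
R2: no valid match — LHS pattern not found
R3: 4 valid matches — {0↦2, 1↦1}, {0↦3, 1↦1}, {0↦4, 1↦1} (+1 more)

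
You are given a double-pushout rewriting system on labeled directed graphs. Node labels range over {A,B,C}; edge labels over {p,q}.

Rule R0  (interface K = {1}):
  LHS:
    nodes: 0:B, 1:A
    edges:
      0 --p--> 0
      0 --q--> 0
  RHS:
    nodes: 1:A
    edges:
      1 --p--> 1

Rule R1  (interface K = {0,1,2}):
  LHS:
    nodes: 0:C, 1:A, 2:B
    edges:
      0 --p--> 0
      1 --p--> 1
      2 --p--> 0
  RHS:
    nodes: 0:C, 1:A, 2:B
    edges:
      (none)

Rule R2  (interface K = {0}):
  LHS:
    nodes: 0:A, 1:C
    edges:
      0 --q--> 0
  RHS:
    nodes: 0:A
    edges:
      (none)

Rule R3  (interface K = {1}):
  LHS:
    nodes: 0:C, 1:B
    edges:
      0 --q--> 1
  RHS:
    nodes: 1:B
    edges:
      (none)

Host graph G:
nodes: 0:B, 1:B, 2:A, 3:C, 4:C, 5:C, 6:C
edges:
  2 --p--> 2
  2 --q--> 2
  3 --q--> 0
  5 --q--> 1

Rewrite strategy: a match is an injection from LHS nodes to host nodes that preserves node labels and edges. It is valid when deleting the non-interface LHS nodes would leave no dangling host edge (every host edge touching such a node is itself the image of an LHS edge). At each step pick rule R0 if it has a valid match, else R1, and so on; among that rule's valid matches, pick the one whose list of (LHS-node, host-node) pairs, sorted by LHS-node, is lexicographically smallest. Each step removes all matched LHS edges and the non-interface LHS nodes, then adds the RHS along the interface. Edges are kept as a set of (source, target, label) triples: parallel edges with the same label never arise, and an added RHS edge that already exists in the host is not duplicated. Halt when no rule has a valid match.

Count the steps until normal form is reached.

initial: |V|=7 |E|=4  E = 2-p->2 2-q->2 3-q->0 5-q->1
step 1: apply R2 at {0↦2, 1↦4}  → |V|=6 |E|=3  E = 2-p->2 3-q->0 5-q->1
step 2: apply R3 at {0↦3, 1↦0}  → |V|=5 |E|=2  E = 2-p->2 5-q->1
step 3: apply R3 at {0↦5, 1↦1}  → |V|=4 |E|=1  E = 2-p->2
halt: no rule applies after step 3

Answer: 3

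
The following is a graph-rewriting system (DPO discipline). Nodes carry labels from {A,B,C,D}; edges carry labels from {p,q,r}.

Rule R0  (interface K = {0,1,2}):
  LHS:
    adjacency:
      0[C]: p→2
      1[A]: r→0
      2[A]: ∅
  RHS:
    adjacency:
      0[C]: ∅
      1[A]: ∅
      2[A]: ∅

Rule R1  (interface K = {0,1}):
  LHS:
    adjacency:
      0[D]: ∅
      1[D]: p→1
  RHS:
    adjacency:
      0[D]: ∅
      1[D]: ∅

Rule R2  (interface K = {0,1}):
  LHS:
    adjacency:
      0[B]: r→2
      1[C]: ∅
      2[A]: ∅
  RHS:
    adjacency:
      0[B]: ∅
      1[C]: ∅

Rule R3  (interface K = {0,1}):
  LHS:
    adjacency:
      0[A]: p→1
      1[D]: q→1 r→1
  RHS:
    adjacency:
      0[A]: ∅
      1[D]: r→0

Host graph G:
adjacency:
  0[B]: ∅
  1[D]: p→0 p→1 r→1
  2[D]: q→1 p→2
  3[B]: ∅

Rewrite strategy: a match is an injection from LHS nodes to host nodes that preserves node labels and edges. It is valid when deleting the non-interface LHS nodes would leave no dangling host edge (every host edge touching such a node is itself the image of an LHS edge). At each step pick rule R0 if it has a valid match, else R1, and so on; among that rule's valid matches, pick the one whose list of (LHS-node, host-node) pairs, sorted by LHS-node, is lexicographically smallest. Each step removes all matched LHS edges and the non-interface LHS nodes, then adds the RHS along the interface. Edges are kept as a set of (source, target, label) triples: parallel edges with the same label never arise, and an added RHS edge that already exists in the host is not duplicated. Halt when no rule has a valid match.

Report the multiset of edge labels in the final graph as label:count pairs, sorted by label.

[0] host  ⇒  4 nodes, 5 edges  {1-p->0 1-p->1 1-r->1 2-q->1 2-p->2}
[1] R1 @ {0↦1, 1↦2}  ⇒  4 nodes, 4 edges  {1-p->0 1-p->1 1-r->1 2-q->1}
[2] R1 @ {0↦2, 1↦1}  ⇒  4 nodes, 3 edges  {1-p->0 1-r->1 2-q->1}
final graph: no rule applies after step 2
NF edges: [(1, 0, 'p'), (1, 1, 'r'), (2, 1, 'q')]

Answer: p:1 q:1 r:1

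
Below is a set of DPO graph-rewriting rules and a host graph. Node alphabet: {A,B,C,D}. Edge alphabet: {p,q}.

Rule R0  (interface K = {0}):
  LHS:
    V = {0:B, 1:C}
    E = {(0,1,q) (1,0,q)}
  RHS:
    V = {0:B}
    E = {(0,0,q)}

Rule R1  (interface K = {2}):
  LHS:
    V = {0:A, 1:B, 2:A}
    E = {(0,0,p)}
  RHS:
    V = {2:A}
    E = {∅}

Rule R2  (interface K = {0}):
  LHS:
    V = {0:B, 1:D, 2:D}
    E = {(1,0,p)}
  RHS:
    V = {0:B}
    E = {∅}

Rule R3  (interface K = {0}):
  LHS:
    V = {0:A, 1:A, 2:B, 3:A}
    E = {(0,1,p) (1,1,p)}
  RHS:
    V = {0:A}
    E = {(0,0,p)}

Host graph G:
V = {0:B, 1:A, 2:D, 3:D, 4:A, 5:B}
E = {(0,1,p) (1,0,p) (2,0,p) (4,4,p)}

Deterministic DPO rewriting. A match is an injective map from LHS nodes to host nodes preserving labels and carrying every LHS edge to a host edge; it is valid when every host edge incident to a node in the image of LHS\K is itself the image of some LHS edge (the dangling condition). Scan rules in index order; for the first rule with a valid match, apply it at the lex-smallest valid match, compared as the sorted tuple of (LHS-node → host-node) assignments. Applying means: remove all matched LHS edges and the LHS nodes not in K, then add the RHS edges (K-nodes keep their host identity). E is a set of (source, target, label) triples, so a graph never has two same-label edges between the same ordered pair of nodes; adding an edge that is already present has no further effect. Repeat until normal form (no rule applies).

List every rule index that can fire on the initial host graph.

R0: no valid match — LHS pattern not found
R1: 1 valid match — {0↦4, 1↦5, 2↦1}
R2: 1 valid match — {0↦0, 1↦2, 2↦3}
R3: no valid match — LHS pattern not found

Answer: [R1,R2]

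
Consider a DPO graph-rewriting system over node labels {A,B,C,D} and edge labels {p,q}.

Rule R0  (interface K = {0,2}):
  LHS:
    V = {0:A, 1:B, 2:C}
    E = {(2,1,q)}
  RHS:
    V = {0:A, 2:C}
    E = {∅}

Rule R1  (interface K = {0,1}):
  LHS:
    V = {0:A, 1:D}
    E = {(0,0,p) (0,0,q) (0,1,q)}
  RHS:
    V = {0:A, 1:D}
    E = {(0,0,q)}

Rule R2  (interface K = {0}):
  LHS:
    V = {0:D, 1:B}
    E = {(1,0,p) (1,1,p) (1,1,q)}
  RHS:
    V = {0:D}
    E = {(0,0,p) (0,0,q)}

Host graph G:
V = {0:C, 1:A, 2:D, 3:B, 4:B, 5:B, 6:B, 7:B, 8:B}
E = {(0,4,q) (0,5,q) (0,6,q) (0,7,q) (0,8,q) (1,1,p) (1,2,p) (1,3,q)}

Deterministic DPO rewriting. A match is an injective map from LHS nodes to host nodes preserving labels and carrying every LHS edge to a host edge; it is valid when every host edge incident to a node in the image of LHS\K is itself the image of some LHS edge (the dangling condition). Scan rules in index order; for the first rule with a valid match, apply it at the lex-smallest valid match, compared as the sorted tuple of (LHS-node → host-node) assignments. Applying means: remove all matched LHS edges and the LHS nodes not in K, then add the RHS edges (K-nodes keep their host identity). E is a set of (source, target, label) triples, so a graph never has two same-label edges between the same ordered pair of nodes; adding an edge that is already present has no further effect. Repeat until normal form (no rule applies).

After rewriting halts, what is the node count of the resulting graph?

Answer: 4

Steps:
[0] host  ⇒  9 nodes, 8 edges  {0-q->4 0-q->5 0-q->6 0-q->7 0-q->8 1-p->1 1-p->2 1-q->3}
[1] R0 @ {0↦1, 1↦4, 2↦0}  ⇒  8 nodes, 7 edges  {0-q->5 0-q->6 0-q->7 0-q->8 1-p->1 1-p->2 1-q->3}
[2] R0 @ {0↦1, 1↦5, 2↦0}  ⇒  7 nodes, 6 edges  {0-q->6 0-q->7 0-q->8 1-p->1 1-p->2 1-q->3}
[3] R0 @ {0↦1, 1↦6, 2↦0}  ⇒  6 nodes, 5 edges  {0-q->7 0-q->8 1-p->1 1-p->2 1-q->3}
[4] R0 @ {0↦1, 1↦7, 2↦0}  ⇒  5 nodes, 4 edges  {0-q->8 1-p->1 1-p->2 1-q->3}
[5] R0 @ {0↦1, 1↦8, 2↦0}  ⇒  4 nodes, 3 edges  {1-p->1 1-p->2 1-q->3}
normal form: no rule applies after step 5
NF nodes: {0:C, 1:A, 2:D, 3:B}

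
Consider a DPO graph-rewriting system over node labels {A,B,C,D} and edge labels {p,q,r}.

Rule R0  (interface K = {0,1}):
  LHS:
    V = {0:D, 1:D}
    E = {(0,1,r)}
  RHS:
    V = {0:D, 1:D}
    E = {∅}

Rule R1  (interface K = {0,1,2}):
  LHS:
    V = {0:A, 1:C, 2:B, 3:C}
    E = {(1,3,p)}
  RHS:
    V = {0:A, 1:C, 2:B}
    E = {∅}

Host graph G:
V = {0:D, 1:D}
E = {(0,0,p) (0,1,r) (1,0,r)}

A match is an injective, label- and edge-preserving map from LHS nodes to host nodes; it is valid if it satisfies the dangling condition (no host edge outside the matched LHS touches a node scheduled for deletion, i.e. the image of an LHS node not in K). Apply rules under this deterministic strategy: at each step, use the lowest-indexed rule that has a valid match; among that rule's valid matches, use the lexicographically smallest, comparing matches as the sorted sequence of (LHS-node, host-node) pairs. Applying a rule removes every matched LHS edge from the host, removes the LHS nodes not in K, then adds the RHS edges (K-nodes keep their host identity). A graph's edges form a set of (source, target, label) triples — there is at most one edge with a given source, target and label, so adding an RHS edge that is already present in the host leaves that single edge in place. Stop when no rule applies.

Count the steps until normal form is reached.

Answer: 2

Steps:
initial: |V|=2 |E|=3  E = 0-p->0 0-r->1 1-r->0
step 1: apply R0 at {0↦0, 1↦1}  → |V|=2 |E|=2  E = 0-p->0 1-r->0
step 2: apply R0 at {0↦1, 1↦0}  → |V|=2 |E|=1  E = 0-p->0
halt: no rule applies after step 2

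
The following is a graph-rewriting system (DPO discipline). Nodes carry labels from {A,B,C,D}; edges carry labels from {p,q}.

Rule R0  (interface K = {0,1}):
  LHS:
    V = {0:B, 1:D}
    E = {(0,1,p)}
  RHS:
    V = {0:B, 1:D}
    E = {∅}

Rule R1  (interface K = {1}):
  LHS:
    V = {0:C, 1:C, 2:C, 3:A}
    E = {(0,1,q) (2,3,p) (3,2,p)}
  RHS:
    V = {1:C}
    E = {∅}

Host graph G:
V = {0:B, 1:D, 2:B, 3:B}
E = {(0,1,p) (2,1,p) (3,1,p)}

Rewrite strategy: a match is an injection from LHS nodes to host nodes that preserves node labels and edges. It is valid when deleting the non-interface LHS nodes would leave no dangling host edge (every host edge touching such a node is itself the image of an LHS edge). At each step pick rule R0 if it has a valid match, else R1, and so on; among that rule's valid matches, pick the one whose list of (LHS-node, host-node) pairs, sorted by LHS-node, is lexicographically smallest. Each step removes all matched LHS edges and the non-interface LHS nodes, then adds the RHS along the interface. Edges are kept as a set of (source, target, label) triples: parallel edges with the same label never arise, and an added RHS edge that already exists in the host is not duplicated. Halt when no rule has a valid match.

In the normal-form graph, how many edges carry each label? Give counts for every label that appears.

[0] host  ⇒  4 nodes, 3 edges  {0-p->1 2-p->1 3-p->1}
[1] R0 @ {0↦0, 1↦1}  ⇒  4 nodes, 2 edges  {2-p->1 3-p->1}
[2] R0 @ {0↦2, 1↦1}  ⇒  4 nodes, 1 edges  {3-p->1}
[3] R0 @ {0↦3, 1↦1}  ⇒  4 nodes, 0 edges  {∅}
normal form: no rule applies after step 3
NF edges: []

Answer: (no edges)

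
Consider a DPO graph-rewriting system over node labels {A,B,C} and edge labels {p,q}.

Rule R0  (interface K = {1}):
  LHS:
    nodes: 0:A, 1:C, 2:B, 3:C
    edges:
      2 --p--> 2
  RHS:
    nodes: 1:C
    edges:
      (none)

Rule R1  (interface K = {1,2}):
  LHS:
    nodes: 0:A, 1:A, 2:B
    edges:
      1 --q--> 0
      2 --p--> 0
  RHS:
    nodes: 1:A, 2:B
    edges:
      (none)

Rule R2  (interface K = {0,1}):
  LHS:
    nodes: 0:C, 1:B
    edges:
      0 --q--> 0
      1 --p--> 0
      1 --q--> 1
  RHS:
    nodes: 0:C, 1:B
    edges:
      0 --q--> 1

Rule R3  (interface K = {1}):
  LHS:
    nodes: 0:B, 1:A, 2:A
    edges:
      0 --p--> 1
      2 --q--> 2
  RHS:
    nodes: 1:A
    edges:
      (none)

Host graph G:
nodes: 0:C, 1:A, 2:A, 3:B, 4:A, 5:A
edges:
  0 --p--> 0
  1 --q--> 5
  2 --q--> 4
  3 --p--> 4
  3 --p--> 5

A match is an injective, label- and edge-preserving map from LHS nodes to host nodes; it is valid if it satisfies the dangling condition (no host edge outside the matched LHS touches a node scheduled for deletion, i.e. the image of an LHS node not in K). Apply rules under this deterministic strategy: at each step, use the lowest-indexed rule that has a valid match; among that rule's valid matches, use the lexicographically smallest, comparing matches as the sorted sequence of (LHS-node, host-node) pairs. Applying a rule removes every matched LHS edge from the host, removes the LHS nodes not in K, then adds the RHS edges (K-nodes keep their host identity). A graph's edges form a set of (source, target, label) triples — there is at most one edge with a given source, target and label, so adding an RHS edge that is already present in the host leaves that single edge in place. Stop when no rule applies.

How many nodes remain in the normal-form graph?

start.  V:6 E:5  edges: 0-p->0 1-q->5 2-q->4 3-p->4 3-p->5
1. fire R1 via {0↦4, 1↦2, 2↦3}  →  V:5 E:3  edges: 0-p->0 1-q->5 3-p->5
2. fire R1 via {0↦5, 1↦1, 2↦3}  →  V:4 E:1  edges: 0-p->0
normal form: no rule applies after step 2
NF nodes: {0:C, 1:A, 2:A, 3:B}

Answer: 4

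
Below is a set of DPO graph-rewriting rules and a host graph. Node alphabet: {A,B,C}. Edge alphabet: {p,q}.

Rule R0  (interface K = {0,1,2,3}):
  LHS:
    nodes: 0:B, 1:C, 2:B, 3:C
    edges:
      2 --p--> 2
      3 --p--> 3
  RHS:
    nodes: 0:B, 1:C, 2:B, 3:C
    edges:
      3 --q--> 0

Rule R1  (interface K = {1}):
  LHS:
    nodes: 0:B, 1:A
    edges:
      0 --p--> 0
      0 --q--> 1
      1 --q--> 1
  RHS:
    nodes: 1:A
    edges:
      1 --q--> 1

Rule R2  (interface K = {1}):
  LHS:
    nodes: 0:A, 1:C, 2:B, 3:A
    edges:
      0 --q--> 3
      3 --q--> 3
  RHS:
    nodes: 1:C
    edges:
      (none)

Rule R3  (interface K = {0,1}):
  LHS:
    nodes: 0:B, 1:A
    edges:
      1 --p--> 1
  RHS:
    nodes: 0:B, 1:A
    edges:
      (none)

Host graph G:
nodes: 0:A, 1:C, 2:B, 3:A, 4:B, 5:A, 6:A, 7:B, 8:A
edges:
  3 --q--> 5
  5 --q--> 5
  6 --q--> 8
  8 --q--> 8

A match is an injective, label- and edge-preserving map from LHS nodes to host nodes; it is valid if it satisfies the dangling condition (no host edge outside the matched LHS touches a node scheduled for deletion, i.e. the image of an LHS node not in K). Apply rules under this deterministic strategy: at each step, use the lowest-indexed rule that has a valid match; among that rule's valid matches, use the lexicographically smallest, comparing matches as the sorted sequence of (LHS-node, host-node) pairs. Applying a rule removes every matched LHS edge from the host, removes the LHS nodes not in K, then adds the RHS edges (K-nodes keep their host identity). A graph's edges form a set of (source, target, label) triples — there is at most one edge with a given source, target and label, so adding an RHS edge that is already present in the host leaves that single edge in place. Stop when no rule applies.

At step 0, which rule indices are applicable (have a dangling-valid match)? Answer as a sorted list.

R0: no valid match — LHS pattern not found
R1: no valid match — LHS pattern not found
R2: 6 valid matches — {0↦3, 1↦1, 2↦2, 3↦5}, {0↦3, 1↦1, 2↦4, 3↦5}, {0↦3, 1↦1, 2↦7, 3↦5} (+3 more)
R3: no valid match — LHS pattern not found

Answer: [R2]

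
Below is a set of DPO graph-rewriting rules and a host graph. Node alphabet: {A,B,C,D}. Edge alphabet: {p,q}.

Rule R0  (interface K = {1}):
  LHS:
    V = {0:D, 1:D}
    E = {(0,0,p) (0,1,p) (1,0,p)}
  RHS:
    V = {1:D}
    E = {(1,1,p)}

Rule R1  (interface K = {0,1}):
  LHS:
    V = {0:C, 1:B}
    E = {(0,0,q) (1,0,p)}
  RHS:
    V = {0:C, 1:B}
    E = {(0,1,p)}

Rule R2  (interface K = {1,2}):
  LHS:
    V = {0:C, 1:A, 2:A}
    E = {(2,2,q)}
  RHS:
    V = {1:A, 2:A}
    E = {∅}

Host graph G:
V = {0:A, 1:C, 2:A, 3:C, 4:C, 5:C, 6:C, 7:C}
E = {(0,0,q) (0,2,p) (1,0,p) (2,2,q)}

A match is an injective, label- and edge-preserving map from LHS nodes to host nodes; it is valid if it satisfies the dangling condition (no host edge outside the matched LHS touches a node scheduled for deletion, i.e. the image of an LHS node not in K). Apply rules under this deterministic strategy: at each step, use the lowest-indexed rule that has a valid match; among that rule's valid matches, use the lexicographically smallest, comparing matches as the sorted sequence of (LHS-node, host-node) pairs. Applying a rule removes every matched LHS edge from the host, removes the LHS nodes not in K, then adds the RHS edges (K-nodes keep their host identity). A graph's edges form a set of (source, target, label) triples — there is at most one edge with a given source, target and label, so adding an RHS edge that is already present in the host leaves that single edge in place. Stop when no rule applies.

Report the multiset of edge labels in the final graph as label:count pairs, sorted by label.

Answer: p:2

Rewrite trace:
start.  V:8 E:4  edges: 0-q->0 0-p->2 1-p->0 2-q->2
1. fire R2 via {0↦3, 1↦0, 2↦2}  →  V:7 E:3  edges: 0-q->0 0-p->2 1-p->0
2. fire R2 via {0↦4, 1↦2, 2↦0}  →  V:6 E:2  edges: 0-p->2 1-p->0
normal form: no rule applies after step 2
NF edges: [(0, 2, 'p'), (1, 0, 'p')]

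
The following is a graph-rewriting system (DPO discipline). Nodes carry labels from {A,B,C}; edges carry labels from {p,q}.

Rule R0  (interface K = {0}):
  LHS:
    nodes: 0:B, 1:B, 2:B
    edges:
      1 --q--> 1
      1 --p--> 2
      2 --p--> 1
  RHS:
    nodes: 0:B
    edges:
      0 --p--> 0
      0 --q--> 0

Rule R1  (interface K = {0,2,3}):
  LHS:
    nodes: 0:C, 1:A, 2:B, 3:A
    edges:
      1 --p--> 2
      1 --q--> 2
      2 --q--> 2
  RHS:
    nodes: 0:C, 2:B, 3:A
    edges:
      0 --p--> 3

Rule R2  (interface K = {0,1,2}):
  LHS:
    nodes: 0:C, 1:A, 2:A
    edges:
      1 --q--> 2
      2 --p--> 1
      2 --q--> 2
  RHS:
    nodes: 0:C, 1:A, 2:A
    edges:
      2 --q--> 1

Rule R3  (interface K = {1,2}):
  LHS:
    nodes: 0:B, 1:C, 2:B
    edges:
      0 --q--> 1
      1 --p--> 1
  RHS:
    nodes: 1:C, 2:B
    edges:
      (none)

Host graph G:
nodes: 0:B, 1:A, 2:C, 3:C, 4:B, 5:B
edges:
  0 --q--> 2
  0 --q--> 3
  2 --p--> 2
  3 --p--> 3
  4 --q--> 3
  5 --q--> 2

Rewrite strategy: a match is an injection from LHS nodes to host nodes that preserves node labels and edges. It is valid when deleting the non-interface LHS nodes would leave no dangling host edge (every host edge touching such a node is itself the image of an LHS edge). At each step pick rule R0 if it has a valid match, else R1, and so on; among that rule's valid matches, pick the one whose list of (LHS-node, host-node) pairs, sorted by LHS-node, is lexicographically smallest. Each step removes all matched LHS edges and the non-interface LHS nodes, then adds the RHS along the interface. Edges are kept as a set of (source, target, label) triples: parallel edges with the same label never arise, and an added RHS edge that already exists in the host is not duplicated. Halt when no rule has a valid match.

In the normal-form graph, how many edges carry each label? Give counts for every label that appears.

Answer: q:2

Steps:
initial: |V|=6 |E|=6  E = 0-q->2 0-q->3 2-p->2 3-p->3 4-q->3 5-q->2
step 1: apply R3 at {0↦4, 1↦3, 2↦0}  → |V|=5 |E|=4  E = 0-q->2 0-q->3 2-p->2 5-q->2
step 2: apply R3 at {0↦5, 1↦2, 2↦0}  → |V|=4 |E|=2  E = 0-q->2 0-q->3
normal form: no rule applies after step 2
NF edges: [(0, 2, 'q'), (0, 3, 'q')]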